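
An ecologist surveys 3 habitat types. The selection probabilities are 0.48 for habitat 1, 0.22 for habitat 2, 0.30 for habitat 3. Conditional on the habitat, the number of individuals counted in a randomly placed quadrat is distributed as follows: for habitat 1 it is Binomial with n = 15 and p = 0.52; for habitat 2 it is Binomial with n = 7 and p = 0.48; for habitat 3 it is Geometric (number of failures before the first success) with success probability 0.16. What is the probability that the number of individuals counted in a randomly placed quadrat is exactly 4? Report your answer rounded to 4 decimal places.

0.0963

Conditional on each habitat, P(X = 4): 1: 0.0311028; 2: 0.261242; 3: 0.0796594.
By total probability, P(X = 4) = 0.48·0.0311028 + 0.22·0.261242 + 0.3·0.0796594 = 0.0963004.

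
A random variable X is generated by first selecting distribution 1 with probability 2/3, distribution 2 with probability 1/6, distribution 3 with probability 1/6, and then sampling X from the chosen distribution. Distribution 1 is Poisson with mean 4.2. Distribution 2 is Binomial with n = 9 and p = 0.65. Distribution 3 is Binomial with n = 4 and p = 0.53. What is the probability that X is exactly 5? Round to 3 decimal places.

Conditional on each component, P(X = 5): 1: 0.163316; 2: 0.219386; 3: 0.
By total probability, P(X = 5) = 0.666667·0.163316 + 0.166667·0.219386 + 0.166667·0 = 0.145442.

0.145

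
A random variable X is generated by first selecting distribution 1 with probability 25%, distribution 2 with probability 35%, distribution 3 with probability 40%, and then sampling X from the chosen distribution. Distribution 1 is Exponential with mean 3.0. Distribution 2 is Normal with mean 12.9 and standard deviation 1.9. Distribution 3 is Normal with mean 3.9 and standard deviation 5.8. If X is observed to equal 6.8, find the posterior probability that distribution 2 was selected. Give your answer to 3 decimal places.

Likelihoods f(6.8 | ·): 1: 0.0345524; 2: 0.00121315; 3: 0.0607009.
Posterior ∝ prior × likelihood. Numerator for 2: 0.35·0.00121315 = 0.000424604.
Normalizing constant: 0.25·0.0345524 + 0.35·0.00121315 + 0.4·0.0607009 = 0.0333431.
P(2 | observation) = 0.000424604 / 0.0333431 = 0.0127344.

0.013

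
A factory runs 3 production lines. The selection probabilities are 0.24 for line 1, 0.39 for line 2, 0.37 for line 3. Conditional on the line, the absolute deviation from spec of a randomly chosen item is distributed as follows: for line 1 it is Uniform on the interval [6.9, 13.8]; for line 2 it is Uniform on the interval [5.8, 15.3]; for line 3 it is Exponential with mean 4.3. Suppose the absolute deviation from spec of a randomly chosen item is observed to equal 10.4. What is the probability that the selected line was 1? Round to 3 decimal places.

Likelihoods f(10.4 | ·): 1: 0.144928; 2: 0.105263; 3: 0.0207083.
Posterior ∝ prior × likelihood. Numerator for 1: 0.24·0.144928 = 0.0347826.
Normalizing constant: 0.24·0.144928 + 0.39·0.105263 + 0.37·0.0207083 = 0.0834973.
P(1 | observation) = 0.0347826 / 0.0834973 = 0.416572.

0.417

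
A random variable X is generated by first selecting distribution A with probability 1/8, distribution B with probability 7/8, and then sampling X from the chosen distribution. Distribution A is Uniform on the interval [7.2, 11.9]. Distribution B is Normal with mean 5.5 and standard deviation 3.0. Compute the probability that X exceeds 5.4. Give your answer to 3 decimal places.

0.574

Conditional on each component, P(X > 5.4): A: 1; B: 0.513296.
By total probability, P(X > 5.4) = 0.125·1 + 0.875·0.513296 = 0.574134.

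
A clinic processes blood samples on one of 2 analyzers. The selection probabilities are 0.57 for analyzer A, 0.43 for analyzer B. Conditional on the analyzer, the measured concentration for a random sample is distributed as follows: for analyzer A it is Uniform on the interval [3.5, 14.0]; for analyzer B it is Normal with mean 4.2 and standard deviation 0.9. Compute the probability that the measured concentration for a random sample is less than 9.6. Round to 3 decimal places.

Conditional on each analyzer, P(X < 9.6): A: 0.580952; B: 1.
By total probability, P(X < 9.6) = 0.57·0.580952 + 0.43·1 = 0.761143.

0.761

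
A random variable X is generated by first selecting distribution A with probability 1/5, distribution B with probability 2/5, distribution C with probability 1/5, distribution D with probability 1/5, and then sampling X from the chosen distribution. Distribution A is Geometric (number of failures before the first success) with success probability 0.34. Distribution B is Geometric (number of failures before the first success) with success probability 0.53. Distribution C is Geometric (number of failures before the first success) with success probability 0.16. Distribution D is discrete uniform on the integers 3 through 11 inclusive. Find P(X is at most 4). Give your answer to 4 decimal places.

Conditional on each component, P(X ≤ 4): A: 0.874767; B: 0.977065; C: 0.581788; D: 0.222222.
By total probability, P(X ≤ 4) = 0.2·0.874767 + 0.4·0.977065 + 0.2·0.581788 + 0.2·0.222222 = 0.726582.

0.7266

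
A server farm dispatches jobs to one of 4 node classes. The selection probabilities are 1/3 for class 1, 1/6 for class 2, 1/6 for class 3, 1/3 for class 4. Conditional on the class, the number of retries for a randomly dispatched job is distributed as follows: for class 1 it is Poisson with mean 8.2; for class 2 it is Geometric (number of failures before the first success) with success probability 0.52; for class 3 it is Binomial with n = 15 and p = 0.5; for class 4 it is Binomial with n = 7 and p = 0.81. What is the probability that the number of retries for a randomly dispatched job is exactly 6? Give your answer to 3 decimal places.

0.190

Conditional on each class, P(X = 6): 1: 0.115967; 2: 0.00635991; 3: 0.15274; 4: 0.375631.
By total probability, P(X = 6) = 0.333333·0.115967 + 0.166667·0.00635991 + 0.166667·0.15274 + 0.333333·0.375631 = 0.190383.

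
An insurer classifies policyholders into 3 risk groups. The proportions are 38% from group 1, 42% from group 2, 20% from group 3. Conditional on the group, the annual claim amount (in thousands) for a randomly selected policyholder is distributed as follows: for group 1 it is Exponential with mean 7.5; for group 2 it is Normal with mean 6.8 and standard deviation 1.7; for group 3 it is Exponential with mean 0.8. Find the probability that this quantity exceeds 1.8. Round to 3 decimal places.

0.739

Conditional on each group, P(X > 1.8): 1: 0.786628; 2: 0.998365; 3: 0.105399.
By total probability, P(X > 1.8) = 0.38·0.786628 + 0.42·0.998365 + 0.2·0.105399 = 0.739312.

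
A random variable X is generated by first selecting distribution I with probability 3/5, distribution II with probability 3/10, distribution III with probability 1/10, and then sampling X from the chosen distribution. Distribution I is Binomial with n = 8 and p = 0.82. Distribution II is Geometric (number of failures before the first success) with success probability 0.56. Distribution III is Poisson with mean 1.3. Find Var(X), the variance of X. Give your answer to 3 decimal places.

Per component, I: μ=6.56, E[X²]=44.2144; II: μ=0.785714, E[X²]=2.02041; III: μ=1.3, E[X²]=2.99.
E[X] = 0.6·6.56 + 0.3·0.785714 + 0.1·1.3 = 4.30171.
E[X²] = 0.6·44.2144 + 0.3·2.02041 + 0.1·2.99 = 27.4338.
Var(X) = E[X²] − (E[X])² = 27.4338 − 18.5047 = 8.92902.

8.929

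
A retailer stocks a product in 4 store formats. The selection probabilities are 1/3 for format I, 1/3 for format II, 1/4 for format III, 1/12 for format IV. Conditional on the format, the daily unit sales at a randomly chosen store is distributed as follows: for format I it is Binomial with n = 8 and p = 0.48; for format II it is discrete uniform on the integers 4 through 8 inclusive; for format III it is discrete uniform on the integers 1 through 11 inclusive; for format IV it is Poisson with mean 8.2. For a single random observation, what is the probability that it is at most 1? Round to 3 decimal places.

Conditional on each format, P(X ≤ 1): I: 0.0448239; II: 0; III: 0.0909091; IV: 0.00252681.
By total probability, P(X ≤ 1) = 0.333333·0.0448239 + 0.333333·0 + 0.25·0.0909091 + 0.0833333·0.00252681 = 0.0378791.

0.038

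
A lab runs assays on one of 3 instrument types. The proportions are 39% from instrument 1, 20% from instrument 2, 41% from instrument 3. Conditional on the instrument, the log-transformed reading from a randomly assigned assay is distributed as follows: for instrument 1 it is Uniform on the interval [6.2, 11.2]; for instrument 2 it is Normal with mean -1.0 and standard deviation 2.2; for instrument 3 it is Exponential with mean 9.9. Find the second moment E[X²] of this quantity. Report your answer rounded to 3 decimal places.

111.868

For each component E[X²] = Var + (mean)², giving 1: 77.7733; 2: 5.84; 3: 196.02.
Overall E[X²] = 0.39·77.7733 + 0.2·5.84 + 0.41·196.02 = 111.868.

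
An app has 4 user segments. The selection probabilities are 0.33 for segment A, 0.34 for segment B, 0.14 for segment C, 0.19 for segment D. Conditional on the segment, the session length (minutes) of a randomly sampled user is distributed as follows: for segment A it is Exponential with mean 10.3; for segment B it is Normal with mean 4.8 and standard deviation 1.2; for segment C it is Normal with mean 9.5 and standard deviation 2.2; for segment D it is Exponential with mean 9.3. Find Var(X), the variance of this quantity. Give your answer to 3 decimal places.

Per component, A: μ=10.3, E[X²]=212.18; B: μ=4.8, E[X²]=24.48; C: μ=9.5, E[X²]=95.09; D: μ=9.3, E[X²]=172.98.
E[X] = 0.33·10.3 + 0.34·4.8 + 0.14·9.5 + 0.19·9.3 = 8.128.
E[X²] = 0.33·212.18 + 0.34·24.48 + 0.14·95.09 + 0.19·172.98 = 124.521.
Var(X) = E[X²] − (E[X])² = 124.521 − 66.0644 = 58.457.

58.457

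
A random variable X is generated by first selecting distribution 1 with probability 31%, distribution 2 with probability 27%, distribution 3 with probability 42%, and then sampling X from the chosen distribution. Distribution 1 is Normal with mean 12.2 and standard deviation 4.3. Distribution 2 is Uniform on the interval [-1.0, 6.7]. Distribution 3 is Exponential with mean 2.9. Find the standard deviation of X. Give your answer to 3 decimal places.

5.402

Per component, 1: μ=12.2, E[X²]=167.33; 2: μ=2.85, E[X²]=13.0633; 3: μ=2.9, E[X²]=16.82.
E[X] = 0.31·12.2 + 0.27·2.85 + 0.42·2.9 = 5.7695.
E[X²] = 0.31·167.33 + 0.27·13.0633 + 0.42·16.82 = 62.4638.
Var(X) = E[X²] − (E[X])² = 62.4638 − 33.2871 = 29.1767.
SD(X) = √29.1767 = 5.40154.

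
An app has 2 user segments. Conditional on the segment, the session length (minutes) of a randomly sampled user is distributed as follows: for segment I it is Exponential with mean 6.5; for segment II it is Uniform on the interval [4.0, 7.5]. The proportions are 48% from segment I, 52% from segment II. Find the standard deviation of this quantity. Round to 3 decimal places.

4.577

Per component, I: μ=6.5, E[X²]=84.5; II: μ=5.75, E[X²]=34.0833.
E[X] = 0.48·6.5 + 0.52·5.75 = 6.11.
E[X²] = 0.48·84.5 + 0.52·34.0833 = 58.2833.
Var(X) = E[X²] − (E[X])² = 58.2833 − 37.3321 = 20.9512.
SD(X) = √20.9512 = 4.57725.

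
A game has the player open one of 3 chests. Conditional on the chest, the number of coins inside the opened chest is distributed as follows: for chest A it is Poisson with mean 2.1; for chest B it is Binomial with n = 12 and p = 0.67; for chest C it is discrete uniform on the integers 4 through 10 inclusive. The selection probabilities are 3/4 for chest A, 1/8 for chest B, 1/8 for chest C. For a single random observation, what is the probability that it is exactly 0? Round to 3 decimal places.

0.092

Conditional on each chest, P(X = 0): A: 0.122456; B: 1.66789e-06; C: 0.
By total probability, P(X = 0) = 0.75·0.122456 + 0.125·1.66789e-06 + 0.125·0 = 0.0918425.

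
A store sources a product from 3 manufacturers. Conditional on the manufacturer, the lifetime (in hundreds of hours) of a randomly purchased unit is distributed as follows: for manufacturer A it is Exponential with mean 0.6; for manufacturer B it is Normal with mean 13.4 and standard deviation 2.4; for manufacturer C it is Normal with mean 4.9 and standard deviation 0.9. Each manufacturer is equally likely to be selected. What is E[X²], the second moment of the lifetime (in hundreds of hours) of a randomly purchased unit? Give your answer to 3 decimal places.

For each component E[X²] = Var + (mean)², giving A: 0.72; B: 185.32; C: 24.82.
Overall E[X²] = 0.333333·0.72 + 0.333333·185.32 + 0.333333·24.82 = 70.2867.

70.287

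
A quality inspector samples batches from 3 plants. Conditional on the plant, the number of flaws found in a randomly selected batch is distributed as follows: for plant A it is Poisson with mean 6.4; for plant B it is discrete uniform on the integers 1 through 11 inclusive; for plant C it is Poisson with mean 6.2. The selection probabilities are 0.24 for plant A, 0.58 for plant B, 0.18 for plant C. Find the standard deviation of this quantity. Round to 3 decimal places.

2.912

Per component, A: μ=6.4, E[X²]=47.36; B: μ=6, E[X²]=46; C: μ=6.2, E[X²]=44.64.
E[X] = 0.24·6.4 + 0.58·6 + 0.18·6.2 = 6.132.
E[X²] = 0.24·47.36 + 0.58·46 + 0.18·44.64 = 46.0816.
Var(X) = E[X²] − (E[X])² = 46.0816 − 37.6014 = 8.48018.
SD(X) = √8.48018 = 2.91207.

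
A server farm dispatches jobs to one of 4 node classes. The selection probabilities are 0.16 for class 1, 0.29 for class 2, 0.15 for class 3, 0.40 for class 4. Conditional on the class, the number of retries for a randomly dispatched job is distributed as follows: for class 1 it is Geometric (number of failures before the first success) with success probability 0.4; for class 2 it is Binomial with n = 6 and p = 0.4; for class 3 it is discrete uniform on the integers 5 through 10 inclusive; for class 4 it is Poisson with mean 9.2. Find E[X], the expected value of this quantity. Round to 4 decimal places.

5.7410

Component means — 1: 1.5; 2: 2.4; 3: 7.5; 4: 9.2.
E[X] = 0.16·1.5 + 0.29·2.4 + 0.15·7.5 + 0.4·9.2 = 5.741.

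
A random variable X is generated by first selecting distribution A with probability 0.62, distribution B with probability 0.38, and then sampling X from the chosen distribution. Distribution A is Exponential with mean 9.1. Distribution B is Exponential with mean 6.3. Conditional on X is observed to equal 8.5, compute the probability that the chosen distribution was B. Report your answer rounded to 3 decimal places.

0.369

Likelihoods f(8.5 | ·): A: 0.0431816; B: 0.0411819.
Posterior ∝ prior × likelihood. Numerator for B: 0.38·0.0411819 = 0.0156491.
Normalizing constant: 0.62·0.0431816 + 0.38·0.0411819 = 0.0424217.
P(B | observation) = 0.0156491 / 0.0424217 = 0.368894.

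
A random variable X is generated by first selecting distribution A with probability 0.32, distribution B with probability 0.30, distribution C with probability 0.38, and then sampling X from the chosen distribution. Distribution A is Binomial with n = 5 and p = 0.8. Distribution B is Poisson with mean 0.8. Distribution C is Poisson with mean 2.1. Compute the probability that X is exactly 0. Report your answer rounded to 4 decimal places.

0.1814

Conditional on each component, P(X = 0): A: 0.00032; B: 0.449329; C: 0.122456.
By total probability, P(X = 0) = 0.32·0.00032 + 0.3·0.449329 + 0.38·0.122456 = 0.181435.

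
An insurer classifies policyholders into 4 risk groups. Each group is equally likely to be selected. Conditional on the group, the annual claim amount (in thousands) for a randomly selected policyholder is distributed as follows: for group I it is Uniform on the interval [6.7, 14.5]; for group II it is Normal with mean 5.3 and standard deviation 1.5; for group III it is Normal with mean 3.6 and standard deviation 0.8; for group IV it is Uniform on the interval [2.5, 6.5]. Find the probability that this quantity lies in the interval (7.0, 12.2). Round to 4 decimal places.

0.1988

Conditional on each group, P(7.0 < X < 12.2): I: 0.666667; II: 0.128535; III: 1.06885e-05; IV: 0.
By total probability, P(7.0 < X < 12.2) = 0.25·0.666667 + 0.25·0.128535 + 0.25·1.06885e-05 + 0.25·0 = 0.198803.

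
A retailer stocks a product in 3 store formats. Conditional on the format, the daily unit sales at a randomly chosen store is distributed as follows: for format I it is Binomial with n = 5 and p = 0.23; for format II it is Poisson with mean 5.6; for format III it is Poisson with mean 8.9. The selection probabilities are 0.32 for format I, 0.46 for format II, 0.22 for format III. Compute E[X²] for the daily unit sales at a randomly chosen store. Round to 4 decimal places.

For each component E[X²] = Var + (mean)², giving I: 2.208; II: 36.96; III: 88.11.
Overall E[X²] = 0.32·2.208 + 0.46·36.96 + 0.22·88.11 = 37.0924.

37.0924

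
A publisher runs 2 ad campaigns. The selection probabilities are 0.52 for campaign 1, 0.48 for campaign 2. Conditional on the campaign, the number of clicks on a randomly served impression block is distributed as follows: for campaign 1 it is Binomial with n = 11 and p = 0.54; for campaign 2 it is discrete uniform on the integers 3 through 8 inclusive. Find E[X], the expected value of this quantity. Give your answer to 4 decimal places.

Component means — 1: 5.94; 2: 5.5.
E[X] = 0.52·5.94 + 0.48·5.5 = 5.7288.

5.7288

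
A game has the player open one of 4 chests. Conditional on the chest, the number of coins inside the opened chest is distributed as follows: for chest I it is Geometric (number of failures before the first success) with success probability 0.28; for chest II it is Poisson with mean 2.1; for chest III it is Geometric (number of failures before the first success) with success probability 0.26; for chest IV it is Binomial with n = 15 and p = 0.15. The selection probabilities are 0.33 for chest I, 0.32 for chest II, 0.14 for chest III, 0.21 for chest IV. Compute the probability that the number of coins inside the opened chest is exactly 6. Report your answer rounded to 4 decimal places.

Conditional on each chest, P(X = 6): I: 0.0390079; II: 0.014587; III: 0.0426937; IV: 0.0132045.
By total probability, P(X = 6) = 0.33·0.0390079 + 0.32·0.014587 + 0.14·0.0426937 + 0.21·0.0132045 = 0.0262905.

0.0263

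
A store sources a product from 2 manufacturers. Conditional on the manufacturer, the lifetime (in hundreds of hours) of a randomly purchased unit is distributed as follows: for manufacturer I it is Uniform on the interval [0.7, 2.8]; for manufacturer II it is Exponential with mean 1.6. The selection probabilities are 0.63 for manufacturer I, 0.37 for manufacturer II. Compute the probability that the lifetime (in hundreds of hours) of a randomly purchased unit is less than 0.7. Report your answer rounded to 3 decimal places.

Conditional on each manufacturer, P(X < 0.7): I: 0; II: 0.354351.
By total probability, P(X < 0.7) = 0.63·0 + 0.37·0.354351 = 0.13111.

0.131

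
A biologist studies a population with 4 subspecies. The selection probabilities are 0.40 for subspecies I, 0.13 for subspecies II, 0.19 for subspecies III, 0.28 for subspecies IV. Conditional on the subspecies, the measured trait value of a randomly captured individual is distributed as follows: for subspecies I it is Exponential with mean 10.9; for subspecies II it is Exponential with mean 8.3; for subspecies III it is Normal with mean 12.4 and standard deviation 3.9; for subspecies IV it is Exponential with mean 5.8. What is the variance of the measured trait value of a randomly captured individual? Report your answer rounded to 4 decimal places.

Per component, I: μ=10.9, E[X²]=237.62; II: μ=8.3, E[X²]=137.78; III: μ=12.4, E[X²]=168.97; IV: μ=5.8, E[X²]=67.28.
E[X] = 0.4·10.9 + 0.13·8.3 + 0.19·12.4 + 0.28·5.8 = 9.419.
E[X²] = 0.4·237.62 + 0.13·137.78 + 0.19·168.97 + 0.28·67.28 = 163.902.
Var(X) = E[X²] − (E[X])² = 163.902 − 88.7176 = 75.1845.

75.1845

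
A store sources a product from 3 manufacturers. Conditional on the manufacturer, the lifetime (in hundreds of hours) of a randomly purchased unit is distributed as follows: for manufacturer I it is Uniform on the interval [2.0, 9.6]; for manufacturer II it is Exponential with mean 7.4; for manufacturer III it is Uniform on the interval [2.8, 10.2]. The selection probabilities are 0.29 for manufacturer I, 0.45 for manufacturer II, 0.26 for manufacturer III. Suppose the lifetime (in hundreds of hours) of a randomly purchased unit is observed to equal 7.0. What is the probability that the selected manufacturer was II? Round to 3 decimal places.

0.244

Likelihoods f(7.0 | ·): I: 0.131579; II: 0.0524746; III: 0.135135.
Posterior ∝ prior × likelihood. Numerator for II: 0.45·0.0524746 = 0.0236136.
Normalizing constant: 0.29·0.131579 + 0.45·0.0524746 + 0.26·0.135135 = 0.0969066.
P(II | observation) = 0.0236136 / 0.0969066 = 0.243674.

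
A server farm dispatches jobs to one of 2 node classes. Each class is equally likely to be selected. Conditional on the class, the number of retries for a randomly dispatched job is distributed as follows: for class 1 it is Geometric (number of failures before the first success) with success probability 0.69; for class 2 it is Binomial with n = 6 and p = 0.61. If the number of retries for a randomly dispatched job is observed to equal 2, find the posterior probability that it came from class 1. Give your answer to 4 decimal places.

0.3393

Likelihoods P(X=2 | ·): 1: 0.066309; 2: 0.129125.
Posterior ∝ prior × likelihood. Numerator for 1: 0.5·0.066309 = 0.0331545.
Normalizing constant: 0.5·0.066309 + 0.5·0.129125 = 0.0977169.
P(1 | observation) = 0.0331545 / 0.0977169 = 0.339292.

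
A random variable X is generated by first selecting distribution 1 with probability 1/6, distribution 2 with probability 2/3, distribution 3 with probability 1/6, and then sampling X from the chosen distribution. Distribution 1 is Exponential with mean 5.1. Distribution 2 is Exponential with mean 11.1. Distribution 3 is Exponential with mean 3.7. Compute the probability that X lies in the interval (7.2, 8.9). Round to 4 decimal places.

0.0698

Conditional on each component, P(7.2 < X < 8.9): 1: 0.069085; 2: 0.0742316; 3: 0.0526231.
By total probability, P(7.2 < X < 8.9) = 0.166667·0.069085 + 0.666667·0.0742316 + 0.166667·0.0526231 = 0.0697724.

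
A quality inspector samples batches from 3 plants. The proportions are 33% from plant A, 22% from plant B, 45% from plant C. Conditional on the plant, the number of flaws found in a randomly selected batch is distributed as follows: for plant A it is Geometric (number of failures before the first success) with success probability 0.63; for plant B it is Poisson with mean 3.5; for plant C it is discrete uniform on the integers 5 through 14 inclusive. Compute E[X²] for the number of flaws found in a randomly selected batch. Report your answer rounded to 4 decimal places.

48.2115

For each component E[X²] = Var + (mean)², giving A: 1.27715; B: 15.75; C: 98.5.
Overall E[X²] = 0.33·1.27715 + 0.22·15.75 + 0.45·98.5 = 48.2115.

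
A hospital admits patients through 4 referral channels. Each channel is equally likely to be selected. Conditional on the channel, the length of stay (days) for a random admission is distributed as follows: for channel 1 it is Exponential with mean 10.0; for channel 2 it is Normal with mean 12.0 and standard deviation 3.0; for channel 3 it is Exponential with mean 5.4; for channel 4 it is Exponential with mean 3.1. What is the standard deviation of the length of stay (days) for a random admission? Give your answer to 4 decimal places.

Per component, 1: μ=10, E[X²]=200; 2: μ=12, E[X²]=153; 3: μ=5.4, E[X²]=58.32; 4: μ=3.1, E[X²]=19.22.
E[X] = 0.25·10 + 0.25·12 + 0.25·5.4 + 0.25·3.1 = 7.625.
E[X²] = 0.25·200 + 0.25·153 + 0.25·58.32 + 0.25·19.22 = 107.635.
Var(X) = E[X²] − (E[X])² = 107.635 − 58.1406 = 49.4944.
SD(X) = √49.4944 = 7.03522.

7.0352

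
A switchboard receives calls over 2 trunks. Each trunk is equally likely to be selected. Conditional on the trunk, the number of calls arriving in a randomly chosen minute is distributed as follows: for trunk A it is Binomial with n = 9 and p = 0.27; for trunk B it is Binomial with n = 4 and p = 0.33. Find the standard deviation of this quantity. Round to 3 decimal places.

Per component, A: μ=2.43, E[X²]=7.6788; B: μ=1.32, E[X²]=2.6268.
E[X] = 0.5·2.43 + 0.5·1.32 = 1.875.
E[X²] = 0.5·7.6788 + 0.5·2.6268 = 5.1528.
Var(X) = E[X²] − (E[X])² = 5.1528 − 3.51562 = 1.63718.
SD(X) = √1.63718 = 1.27952.

1.280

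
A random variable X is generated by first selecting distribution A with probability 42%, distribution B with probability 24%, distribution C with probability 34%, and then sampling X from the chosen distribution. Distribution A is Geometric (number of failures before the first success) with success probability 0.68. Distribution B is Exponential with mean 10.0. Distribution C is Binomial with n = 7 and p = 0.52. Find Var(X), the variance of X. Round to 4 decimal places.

38.7735

Per component, A: μ=0.470588, E[X²]=0.913495; B: μ=10, E[X²]=200; C: μ=3.64, E[X²]=14.9968.
E[X] = 0.42·0.470588 + 0.24·10 + 0.34·3.64 = 3.83525.
E[X²] = 0.42·0.913495 + 0.24·200 + 0.34·14.9968 = 53.4826.
Var(X) = E[X²] − (E[X])² = 53.4826 − 14.7091 = 38.7735.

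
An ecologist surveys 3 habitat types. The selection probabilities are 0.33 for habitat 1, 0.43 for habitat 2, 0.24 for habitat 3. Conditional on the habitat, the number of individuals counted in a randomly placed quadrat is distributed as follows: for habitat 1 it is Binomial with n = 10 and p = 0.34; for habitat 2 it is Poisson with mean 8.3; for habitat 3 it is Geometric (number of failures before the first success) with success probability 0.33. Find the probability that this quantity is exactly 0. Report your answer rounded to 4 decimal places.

0.0845

Conditional on each habitat, P(X = 0): 1: 0.0156834; 2: 0.000248517; 3: 0.33.
By total probability, P(X = 0) = 0.33·0.0156834 + 0.43·0.000248517 + 0.24·0.33 = 0.0844824.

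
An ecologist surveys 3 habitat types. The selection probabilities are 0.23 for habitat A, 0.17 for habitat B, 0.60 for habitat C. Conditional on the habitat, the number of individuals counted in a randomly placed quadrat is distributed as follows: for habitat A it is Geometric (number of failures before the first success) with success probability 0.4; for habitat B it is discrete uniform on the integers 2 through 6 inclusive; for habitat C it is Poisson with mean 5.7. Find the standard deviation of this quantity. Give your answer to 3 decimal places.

Per component, A: μ=1.5, E[X²]=6; B: μ=4, E[X²]=18; C: μ=5.7, E[X²]=38.19.
E[X] = 0.23·1.5 + 0.17·4 + 0.6·5.7 = 4.445.
E[X²] = 0.23·6 + 0.17·18 + 0.6·38.19 = 27.354.
Var(X) = E[X²] − (E[X])² = 27.354 − 19.758 = 7.59597.
SD(X) = √7.59597 = 2.75608.

2.756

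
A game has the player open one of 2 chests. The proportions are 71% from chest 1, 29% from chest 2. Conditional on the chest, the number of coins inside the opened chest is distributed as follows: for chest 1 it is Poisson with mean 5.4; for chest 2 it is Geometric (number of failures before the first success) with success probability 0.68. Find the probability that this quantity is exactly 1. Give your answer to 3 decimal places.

Conditional on each chest, P(X = 1): 1: 0.0243895; 2: 0.2176.
By total probability, P(X = 1) = 0.71·0.0243895 + 0.29·0.2176 = 0.0804206.

0.080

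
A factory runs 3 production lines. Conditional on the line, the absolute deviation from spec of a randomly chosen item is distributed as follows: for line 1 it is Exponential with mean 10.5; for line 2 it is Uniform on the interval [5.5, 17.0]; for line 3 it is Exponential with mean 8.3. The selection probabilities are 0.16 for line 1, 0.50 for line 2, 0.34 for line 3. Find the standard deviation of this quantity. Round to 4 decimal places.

Per component, 1: μ=10.5, E[X²]=220.5; 2: μ=11.25, E[X²]=137.583; 3: μ=8.3, E[X²]=137.78.
E[X] = 0.16·10.5 + 0.5·11.25 + 0.34·8.3 = 10.127.
E[X²] = 0.16·220.5 + 0.5·137.583 + 0.34·137.78 = 150.917.
Var(X) = E[X²] − (E[X])² = 150.917 − 102.556 = 48.3607.
SD(X) = √48.3607 = 6.95419.

6.9542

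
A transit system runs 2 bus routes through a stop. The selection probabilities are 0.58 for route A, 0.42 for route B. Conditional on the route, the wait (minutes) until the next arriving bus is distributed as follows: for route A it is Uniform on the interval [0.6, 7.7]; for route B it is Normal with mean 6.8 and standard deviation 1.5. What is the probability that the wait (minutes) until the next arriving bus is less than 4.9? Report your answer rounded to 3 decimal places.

0.394

Conditional on each route, P(X < 4.9): A: 0.605634; B: 0.102637.
By total probability, P(X < 4.9) = 0.58·0.605634 + 0.42·0.102637 = 0.394375.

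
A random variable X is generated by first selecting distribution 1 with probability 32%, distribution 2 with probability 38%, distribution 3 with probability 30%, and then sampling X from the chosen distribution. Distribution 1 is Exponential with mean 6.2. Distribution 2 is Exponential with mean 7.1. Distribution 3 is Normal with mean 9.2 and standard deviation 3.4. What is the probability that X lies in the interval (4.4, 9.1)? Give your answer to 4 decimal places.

Conditional on each component, P(4.4 < X < 9.1): 1: 0.261358; 2: 0.260528; 3: 0.409258.
By total probability, P(4.4 < X < 9.1) = 0.32·0.261358 + 0.38·0.260528 + 0.3·0.409258 = 0.305413.

0.3054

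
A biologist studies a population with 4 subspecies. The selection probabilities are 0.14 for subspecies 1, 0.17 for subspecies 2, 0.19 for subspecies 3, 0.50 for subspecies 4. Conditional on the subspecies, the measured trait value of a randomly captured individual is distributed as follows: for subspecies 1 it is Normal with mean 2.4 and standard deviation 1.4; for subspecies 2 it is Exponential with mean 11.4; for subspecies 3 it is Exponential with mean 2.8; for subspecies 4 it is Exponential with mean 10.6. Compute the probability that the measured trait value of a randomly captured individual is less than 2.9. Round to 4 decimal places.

Conditional on each subspecies, P(X < 2.9): 1: 0.639508; 2: 0.224608; 3: 0.645027; 4: 0.239352.
By total probability, P(X < 2.9) = 0.14·0.639508 + 0.17·0.224608 + 0.19·0.645027 + 0.5·0.239352 = 0.369946.

0.3699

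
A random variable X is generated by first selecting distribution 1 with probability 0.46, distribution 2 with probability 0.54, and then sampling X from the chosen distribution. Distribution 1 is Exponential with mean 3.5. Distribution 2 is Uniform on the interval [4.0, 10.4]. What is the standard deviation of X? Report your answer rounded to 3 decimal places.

Per component, 1: μ=3.5, E[X²]=24.5; 2: μ=7.2, E[X²]=55.2533.
E[X] = 0.46·3.5 + 0.54·7.2 = 5.498.
E[X²] = 0.46·24.5 + 0.54·55.2533 = 41.1068.
Var(X) = E[X²] − (E[X])² = 41.1068 − 30.228 = 10.8788.
SD(X) = √10.8788 = 3.2983.

3.298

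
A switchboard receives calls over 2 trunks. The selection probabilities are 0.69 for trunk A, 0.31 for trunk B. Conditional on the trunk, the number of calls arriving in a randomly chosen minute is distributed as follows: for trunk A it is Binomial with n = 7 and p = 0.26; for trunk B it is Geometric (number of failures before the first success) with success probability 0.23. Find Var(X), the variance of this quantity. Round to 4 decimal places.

Per component, A: μ=1.82, E[X²]=4.6592; B: μ=3.34783, E[X²]=25.7637.
E[X] = 0.69·1.82 + 0.31·3.34783 = 2.29363.
E[X²] = 0.69·4.6592 + 0.31·25.7637 = 11.2016.
Var(X) = E[X²] − (E[X])² = 11.2016 − 5.26072 = 5.94088.

5.9409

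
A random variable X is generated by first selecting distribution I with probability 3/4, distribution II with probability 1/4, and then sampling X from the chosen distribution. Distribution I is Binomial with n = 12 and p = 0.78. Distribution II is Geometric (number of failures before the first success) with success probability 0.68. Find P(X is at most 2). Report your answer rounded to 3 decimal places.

Conditional on each component, P(X ≤ 2): I: 1.12248e-05; II: 0.967232.
By total probability, P(X ≤ 2) = 0.75·1.12248e-05 + 0.25·0.967232 = 0.241816.

0.242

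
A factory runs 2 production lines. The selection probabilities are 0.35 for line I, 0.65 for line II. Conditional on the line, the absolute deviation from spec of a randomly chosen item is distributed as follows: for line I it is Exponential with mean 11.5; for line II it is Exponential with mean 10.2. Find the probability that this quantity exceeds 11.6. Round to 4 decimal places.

0.3361

Conditional on each line, P(X > 11.6): I: 0.364694; II: 0.320698.
By total probability, P(X > 11.6) = 0.35·0.364694 + 0.65·0.320698 = 0.336097.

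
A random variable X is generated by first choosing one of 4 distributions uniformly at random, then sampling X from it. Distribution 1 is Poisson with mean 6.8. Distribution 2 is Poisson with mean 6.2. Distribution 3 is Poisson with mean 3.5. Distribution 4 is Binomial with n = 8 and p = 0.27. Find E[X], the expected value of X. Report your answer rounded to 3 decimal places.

4.665

Component means — 1: 6.8; 2: 6.2; 3: 3.5; 4: 2.16.
E[X] = 0.25·6.8 + 0.25·6.2 + 0.25·3.5 + 0.25·2.16 = 4.665.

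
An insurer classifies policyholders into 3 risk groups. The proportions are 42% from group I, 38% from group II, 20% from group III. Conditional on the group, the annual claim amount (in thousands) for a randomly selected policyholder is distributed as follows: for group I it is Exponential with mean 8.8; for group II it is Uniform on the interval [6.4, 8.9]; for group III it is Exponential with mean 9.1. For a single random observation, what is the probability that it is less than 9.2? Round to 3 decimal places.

0.780

Conditional on each group, P(X < 9.2): I: 0.648468; II: 1; III: 0.636141.
By total probability, P(X < 9.2) = 0.42·0.648468 + 0.38·1 + 0.2·0.636141 = 0.779585.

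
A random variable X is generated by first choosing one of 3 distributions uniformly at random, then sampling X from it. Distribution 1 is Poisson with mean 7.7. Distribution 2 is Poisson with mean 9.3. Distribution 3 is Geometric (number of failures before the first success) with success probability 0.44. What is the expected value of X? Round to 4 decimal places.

6.0909

Component means — 1: 7.7; 2: 9.3; 3: 1.27273.
E[X] = 0.333333·7.7 + 0.333333·9.3 + 0.333333·1.27273 = 6.09091.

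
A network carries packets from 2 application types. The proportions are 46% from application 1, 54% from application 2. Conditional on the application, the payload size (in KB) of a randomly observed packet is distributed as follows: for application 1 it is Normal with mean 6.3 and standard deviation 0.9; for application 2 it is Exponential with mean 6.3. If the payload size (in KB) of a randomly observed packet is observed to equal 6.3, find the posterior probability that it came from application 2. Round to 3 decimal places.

0.134

Likelihoods f(6.3 | ·): 1: 0.443269; 2: 0.0583936.
Posterior ∝ prior × likelihood. Numerator for 2: 0.54·0.0583936 = 0.0315325.
Normalizing constant: 0.46·0.443269 + 0.54·0.0583936 = 0.235436.
P(2 | observation) = 0.0315325 / 0.235436 = 0.133932.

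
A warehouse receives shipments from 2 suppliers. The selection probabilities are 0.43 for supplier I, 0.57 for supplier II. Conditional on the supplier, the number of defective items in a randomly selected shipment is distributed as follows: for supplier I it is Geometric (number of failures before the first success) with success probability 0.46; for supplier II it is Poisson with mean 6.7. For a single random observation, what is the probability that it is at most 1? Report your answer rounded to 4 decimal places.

Conditional on each supplier, P(X ≤ 1): I: 0.7084; II: 0.00947802.
By total probability, P(X ≤ 1) = 0.43·0.7084 + 0.57·0.00947802 = 0.310014.

0.3100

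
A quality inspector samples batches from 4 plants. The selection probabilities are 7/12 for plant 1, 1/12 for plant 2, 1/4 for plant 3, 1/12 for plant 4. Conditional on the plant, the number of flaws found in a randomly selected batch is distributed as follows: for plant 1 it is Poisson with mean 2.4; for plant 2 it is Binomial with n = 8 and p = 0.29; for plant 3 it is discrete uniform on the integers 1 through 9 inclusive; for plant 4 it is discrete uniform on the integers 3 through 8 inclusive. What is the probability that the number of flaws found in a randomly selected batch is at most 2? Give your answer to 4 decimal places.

Conditional on each plant, P(X ≤ 2): 1: 0.569709; 2: 0.577233; 3: 0.222222; 4: 0.
By total probability, P(X ≤ 2) = 0.583333·0.569709 + 0.0833333·0.577233 + 0.25·0.222222 + 0.0833333·0 = 0.435988.

0.4360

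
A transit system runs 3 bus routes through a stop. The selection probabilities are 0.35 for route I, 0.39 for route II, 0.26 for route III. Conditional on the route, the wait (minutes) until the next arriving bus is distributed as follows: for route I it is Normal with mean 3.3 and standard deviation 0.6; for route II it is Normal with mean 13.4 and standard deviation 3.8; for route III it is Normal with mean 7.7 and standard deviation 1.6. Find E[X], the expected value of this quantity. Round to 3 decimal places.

8.383

Component means — I: 3.3; II: 13.4; III: 7.7.
E[X] = 0.35·3.3 + 0.39·13.4 + 0.26·7.7 = 8.383.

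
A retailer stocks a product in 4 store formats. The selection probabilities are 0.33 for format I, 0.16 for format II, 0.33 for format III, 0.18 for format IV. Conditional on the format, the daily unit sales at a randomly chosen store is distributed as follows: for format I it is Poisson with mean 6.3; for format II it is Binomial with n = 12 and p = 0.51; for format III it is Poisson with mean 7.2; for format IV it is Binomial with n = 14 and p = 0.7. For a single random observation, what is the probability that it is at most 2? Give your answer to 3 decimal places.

Conditional on each format, P(X ≤ 2): I: 0.0498465; II: 0.016282; III: 0.0254735; IV: 2.53072e-05.
By total probability, P(X ≤ 2) = 0.33·0.0498465 + 0.16·0.016282 + 0.33·0.0254735 + 0.18·2.53072e-05 = 0.0274653.

0.027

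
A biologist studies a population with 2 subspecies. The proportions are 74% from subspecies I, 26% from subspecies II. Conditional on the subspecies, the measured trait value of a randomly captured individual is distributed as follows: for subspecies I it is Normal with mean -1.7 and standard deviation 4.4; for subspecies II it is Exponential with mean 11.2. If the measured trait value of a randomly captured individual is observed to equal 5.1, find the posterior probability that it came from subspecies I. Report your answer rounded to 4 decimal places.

0.5799

Likelihoods f(5.1 | ·): I: 0.0274673; II: 0.0566269.
Posterior ∝ prior × likelihood. Numerator for I: 0.74·0.0274673 = 0.0203258.
Normalizing constant: 0.74·0.0274673 + 0.26·0.0566269 = 0.0350488.
P(I | observation) = 0.0203258 / 0.0350488 = 0.579929.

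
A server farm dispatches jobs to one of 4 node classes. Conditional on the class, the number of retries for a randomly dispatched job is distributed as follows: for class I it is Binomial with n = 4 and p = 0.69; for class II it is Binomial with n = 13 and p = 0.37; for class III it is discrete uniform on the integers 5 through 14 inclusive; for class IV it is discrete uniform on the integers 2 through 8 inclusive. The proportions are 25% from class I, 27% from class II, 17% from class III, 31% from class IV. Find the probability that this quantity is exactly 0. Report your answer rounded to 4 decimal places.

0.0030

Conditional on each class, P(X = 0): I: 0.00923521; II: 0.00246279; III: 0; IV: 0.
By total probability, P(X = 0) = 0.25·0.00923521 + 0.27·0.00246279 + 0.17·0 + 0.31·0 = 0.00297376.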